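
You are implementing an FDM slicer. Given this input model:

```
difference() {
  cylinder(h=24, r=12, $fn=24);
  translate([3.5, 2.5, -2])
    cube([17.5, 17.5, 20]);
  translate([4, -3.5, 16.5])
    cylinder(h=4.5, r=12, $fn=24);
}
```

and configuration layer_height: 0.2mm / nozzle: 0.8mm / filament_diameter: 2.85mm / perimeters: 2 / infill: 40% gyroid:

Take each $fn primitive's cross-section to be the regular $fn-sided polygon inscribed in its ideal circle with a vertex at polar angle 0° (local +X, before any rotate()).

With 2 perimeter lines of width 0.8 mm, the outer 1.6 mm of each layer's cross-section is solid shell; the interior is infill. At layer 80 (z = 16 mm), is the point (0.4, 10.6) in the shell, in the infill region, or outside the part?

At z = 16 mm: the r=12 cylinder gives a regular 24-gon of circumradius 12 (constant along its height); the 17.5×17.5 cube at (3.5, 2.5) contributes its full rectangle; the cylinder at (4, -3.5) does not reach this height (z outside [16.5, 21]); After the difference (first − rest): starting from the r=12 cylinder, the 17.5×17.5 cube at (3.5, 2.5) partially overlaps it — only the 49.80 mm² overlap (of its 306.25 mm²) is removed, clipping the outline — 1 connected region. Overall, the cross-section is a single solid region. The nearest boundary edge runs (0.00, 12.00)→(3.11, 11.59); distance from the point to it = 1.34 mm. The point is inside the cross-section, 1.34 mm from the nearest boundary — within the 1.6 mm shell band (2 × 0.8).

shell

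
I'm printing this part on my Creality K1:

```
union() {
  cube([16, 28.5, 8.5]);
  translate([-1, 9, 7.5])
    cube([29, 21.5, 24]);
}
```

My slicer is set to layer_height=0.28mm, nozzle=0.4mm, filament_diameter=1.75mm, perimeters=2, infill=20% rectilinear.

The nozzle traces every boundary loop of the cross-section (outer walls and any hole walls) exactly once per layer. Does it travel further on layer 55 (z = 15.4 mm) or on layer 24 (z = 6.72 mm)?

layer 55 (z = 15.4 mm)

Layer 55 (z = 15.4): the cube is not intersected at this z (z outside [0, 8.5]); the cube at (-1, 9) is present — its section is the full 29×21.5 rectangle (perimeter 101.00 mm); Merging all regions: only the 29×21.5 cube at (-1, 9) is present, so the union is just that shape — boundary = 101.00 mm. So its perimeter = 101.00 mm. Layer 24 (z = 6.72): the 16×28.5 cube contributes its full rectangle (perimeter 89.00 mm); the cube at (-1, 9) is not intersected at this z (z outside [7.5, 31.5]); Taking the union: only the 16×28.5 cube is present, so the union is just that shape — boundary = 89.00 mm. So its perimeter = 89.00 mm. Layer 55 is larger (101.00 vs 89.00 mm).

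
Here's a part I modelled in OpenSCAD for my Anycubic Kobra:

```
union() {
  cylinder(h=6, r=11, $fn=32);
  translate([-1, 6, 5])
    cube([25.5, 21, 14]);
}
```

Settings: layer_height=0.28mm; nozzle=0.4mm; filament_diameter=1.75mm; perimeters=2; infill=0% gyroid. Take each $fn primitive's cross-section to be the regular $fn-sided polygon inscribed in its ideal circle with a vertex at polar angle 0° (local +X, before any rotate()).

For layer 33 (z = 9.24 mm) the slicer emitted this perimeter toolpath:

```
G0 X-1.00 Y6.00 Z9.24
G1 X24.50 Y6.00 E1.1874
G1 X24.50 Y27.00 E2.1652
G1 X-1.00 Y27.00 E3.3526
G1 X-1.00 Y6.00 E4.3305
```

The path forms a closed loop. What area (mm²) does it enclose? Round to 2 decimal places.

Apply the shoelace formula to the sequence of (X, Y) vertices; enclosed area = 535.50 mm².

535.50 mm²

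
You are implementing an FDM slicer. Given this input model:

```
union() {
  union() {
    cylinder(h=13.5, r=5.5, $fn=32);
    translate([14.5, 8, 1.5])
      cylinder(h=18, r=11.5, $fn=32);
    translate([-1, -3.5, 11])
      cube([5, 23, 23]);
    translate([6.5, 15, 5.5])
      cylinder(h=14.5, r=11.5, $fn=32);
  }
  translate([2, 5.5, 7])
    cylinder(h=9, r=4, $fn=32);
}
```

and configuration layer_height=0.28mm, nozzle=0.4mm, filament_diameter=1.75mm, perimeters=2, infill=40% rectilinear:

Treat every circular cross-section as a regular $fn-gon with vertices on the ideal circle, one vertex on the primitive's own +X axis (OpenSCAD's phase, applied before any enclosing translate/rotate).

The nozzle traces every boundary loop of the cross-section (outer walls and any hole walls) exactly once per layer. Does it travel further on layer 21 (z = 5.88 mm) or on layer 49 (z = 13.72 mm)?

Layer 21 (z = 5.88): the cylinder: section is a regular 32-gon, circumradius r=5.5 (perimeter = 2·32·5.500·sin(180°/32) = 34.50 mm); the r=11.5 cylinder at (14.5, 8) gives a regular 32-gon of circumradius 11.5 (constant along its height) (perimeter = 2·32·11.500·sin(180°/32) = 72.14 mm); the cube at (-1, -3.5) is not intersected at this z (z outside [11, 34]); the cylinder at (6.5, 15): section is a regular 32-gon, circumradius r=11.5 (perimeter = 2·32·11.500·sin(180°/32) = 72.14 mm); Taking the union: the regions partially overlap (shared area 180.67 mm²), so the edge portions inside another operand are dropped and the merged outline is re-measured after clipping — boundary = 113.87 mm; the cylinder at (2, 5.5) does not reach this height (z outside [7, 16]); Merging all regions: only that combined region is present, so the union is just that shape — boundary = 113.87 mm. So its perimeter = 113.87 mm. Layer 49 (z = 13.72): the cylinder is not intersected at this z (z outside [0, 13.5]); the cylinder at (14.5, 8): section is a regular 32-gon, circumradius r=11.5 (perimeter = 2·32·11.500·sin(180°/32) = 72.14 mm); the cube at (-1, -3.5) (footprint 5×23) is included at this height (perimeter 56.00 mm); the r=11.5 cylinder at (6.5, 15) gives a regular 32-gon of circumradius 11.5 (constant along its height) (perimeter = 2·32·11.500·sin(180°/32) = 72.14 mm); Combining (union): the regions partially overlap (shared area 251.62 mm²), so the edge portions inside another operand are dropped and the merged outline is re-measured after clipping — boundary = 109.98 mm; the cylinder at (2, 5.5): section is a regular 32-gon, circumradius r=4 (perimeter = 2·32·4.000·sin(180°/32) = 25.09 mm); Combining (union): the regions partially overlap (shared area 46.74 mm²), so the edge portions inside another operand are dropped and the merged outline is re-measured after clipping — boundary = 108.17 mm. So its perimeter = 108.17 mm. Layer 21 is larger (113.87 vs 108.17 mm).

layer 21 (z = 5.88 mm)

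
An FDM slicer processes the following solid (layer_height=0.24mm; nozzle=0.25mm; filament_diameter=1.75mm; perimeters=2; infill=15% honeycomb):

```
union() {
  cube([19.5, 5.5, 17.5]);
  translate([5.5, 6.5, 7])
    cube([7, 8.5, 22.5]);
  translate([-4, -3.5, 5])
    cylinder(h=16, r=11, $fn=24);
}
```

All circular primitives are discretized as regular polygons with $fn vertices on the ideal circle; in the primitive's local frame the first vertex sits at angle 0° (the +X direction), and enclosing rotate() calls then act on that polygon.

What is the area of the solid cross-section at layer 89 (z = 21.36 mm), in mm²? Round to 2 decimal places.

59.50 mm²

At z = 21.36 mm: the cube does not reach this height (z outside [0, 17.5]); the cube at (5.5, 6.5) is present — its section is the full 7×8.5 rectangle (area 59.50 mm²); the cylinder at (-4, -3.5) is absent (z outside [5, 21]); Taking the union: only the 7×8.5 cube at (5.5, 6.5) is present, so the union is just that shape — area = 59.50 mm². Overall, the cross-section is a single solid region. Net area = 59.50 mm².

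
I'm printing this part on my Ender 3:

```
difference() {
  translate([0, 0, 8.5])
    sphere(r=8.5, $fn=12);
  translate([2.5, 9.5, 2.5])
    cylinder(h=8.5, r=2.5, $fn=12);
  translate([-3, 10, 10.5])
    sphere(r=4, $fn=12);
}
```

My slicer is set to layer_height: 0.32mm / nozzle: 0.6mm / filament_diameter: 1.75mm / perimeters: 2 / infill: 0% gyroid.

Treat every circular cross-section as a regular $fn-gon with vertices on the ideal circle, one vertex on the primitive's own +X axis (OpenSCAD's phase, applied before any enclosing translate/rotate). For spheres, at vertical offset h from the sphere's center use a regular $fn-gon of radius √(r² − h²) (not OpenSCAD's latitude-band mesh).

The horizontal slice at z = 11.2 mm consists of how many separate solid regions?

1

At z = 11.2 mm: the sphere: section is a regular 12-gon, circumradius = √(r²−h²) = √(8.5²−2.7²) = 8.060; the cylinder at (2.5, 9.5) is not intersected at this z (z outside [2.5, 11]); the r=4 sphere at (-3, 10) slices to a regular 12-gon of circumradius 3.938 (√(r²−h²) with h=0.7 from center); Subtracting the remaining from the first: starting from the r=8.5 sphere, the r=4 sphere at (-3, 10) partially overlaps it — only the 4.38 mm² overlap (of its 46.53 mm²) is removed, clipping the outline — 1 connected region. The result has 1 disconnected region.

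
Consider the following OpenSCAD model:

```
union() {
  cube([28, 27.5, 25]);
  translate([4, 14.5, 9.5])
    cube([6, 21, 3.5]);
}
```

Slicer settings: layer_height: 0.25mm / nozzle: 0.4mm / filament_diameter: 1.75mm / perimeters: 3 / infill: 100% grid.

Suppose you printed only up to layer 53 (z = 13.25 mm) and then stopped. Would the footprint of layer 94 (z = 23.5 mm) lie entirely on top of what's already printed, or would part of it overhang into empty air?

entirely on top

Compare the two slices. At z = 13.25: the 28×27.5 cube contributes its full rectangle (area 770.00 mm²); the cube at (4, 14.5) is not intersected at this z (z outside [9.5, 13]); Combining (union): only the 28×27.5 cube is present, so the union is just that shape — area = 770.00 mm². At z = 23.5: the cube is present — its section is the full 28×27.5 rectangle (area 770.00 mm²); the cube at (4, 14.5) does not reach this height (z outside [9.5, 13]); Combining (union): only the 28×27.5 cube is present, so the union is just that shape — area = 770.00 mm². Checking containment: the cross-section at z = 23.5 is a subset of the cross-section at z = 13.25.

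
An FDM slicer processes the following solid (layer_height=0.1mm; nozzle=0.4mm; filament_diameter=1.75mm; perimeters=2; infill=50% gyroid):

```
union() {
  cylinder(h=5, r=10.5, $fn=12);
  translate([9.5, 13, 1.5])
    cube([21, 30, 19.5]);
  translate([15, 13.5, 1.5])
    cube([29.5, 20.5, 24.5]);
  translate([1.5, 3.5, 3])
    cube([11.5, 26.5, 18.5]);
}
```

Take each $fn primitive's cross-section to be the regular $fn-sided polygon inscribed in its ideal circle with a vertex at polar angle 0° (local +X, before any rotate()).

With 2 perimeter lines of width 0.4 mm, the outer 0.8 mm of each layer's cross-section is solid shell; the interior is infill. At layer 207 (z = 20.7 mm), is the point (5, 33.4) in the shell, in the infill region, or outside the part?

At z = 20.7 mm: the cylinder does not reach this height (z outside [0, 5]); the cube at (9.5, 13) (footprint 21×30) is included at this height; the cube at (15, 13.5) is present — its section is the full 29.5×20.5 rectangle; the 11.5×26.5 cube at (1.5, 3.5) contributes its full rectangle; Taking the union: the regions partially overlap (shared area 377.25 mm²), so overlapping operands fuse into one piece — 1 connected region. Overall, the cross-section is a single solid region. The nearest boundary edge runs (1.50, 30.00)→(9.50, 30.00); distance from the point to it = 3.40 mm. The point is not inside any of the regions above, so it lies outside the cross-section (3.40 mm from the nearest boundary).

outside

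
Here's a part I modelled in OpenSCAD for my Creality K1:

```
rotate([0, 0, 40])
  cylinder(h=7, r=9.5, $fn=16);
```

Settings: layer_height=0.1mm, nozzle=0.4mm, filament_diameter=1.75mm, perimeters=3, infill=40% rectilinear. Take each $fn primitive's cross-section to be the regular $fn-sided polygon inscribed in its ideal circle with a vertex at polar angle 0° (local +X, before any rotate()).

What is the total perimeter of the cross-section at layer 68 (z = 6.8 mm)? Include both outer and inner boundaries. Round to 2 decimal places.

59.31 mm

At z = 6.8 mm: the cylinder: section is a regular 16-gon, circumradius r=9.5 (perimeter = 2·16·9.500·sin(180°/16) = 59.31 mm); (whole slice rotated 40° about Z — lengths, areas and connectivity unchanged). Overall, the cross-section is a single solid region. Total boundary length (outer) = 59.31 mm.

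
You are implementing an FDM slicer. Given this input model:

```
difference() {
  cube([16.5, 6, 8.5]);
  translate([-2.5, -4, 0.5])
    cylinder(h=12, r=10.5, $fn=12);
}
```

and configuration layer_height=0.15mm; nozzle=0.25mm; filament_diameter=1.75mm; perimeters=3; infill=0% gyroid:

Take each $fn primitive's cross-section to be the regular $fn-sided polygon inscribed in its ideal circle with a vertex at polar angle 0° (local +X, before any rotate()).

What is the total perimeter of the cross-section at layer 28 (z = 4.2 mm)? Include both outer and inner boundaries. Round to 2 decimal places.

At z = 4.2 mm: the cube is present — its section is the full 16.5×6 rectangle (perimeter 45.00 mm); the cylinder at (-2.5, -4): section is a regular 12-gon, circumradius r=10.5 (perimeter = 2·12·10.500·sin(180°/12) = 65.22 mm); Subtracting the remaining from the first: starting from the 16.5×6 cube, the r=10.5 cylinder at (-2.5, -4) partially overlaps it — only the 27.42 mm² overlap (of its 330.75 mm²) is removed, clipping the outline — boundary = 41.82 mm. Overall, the cross-section is a single solid region. Total boundary length (outer) = 41.82 mm.

41.82 mm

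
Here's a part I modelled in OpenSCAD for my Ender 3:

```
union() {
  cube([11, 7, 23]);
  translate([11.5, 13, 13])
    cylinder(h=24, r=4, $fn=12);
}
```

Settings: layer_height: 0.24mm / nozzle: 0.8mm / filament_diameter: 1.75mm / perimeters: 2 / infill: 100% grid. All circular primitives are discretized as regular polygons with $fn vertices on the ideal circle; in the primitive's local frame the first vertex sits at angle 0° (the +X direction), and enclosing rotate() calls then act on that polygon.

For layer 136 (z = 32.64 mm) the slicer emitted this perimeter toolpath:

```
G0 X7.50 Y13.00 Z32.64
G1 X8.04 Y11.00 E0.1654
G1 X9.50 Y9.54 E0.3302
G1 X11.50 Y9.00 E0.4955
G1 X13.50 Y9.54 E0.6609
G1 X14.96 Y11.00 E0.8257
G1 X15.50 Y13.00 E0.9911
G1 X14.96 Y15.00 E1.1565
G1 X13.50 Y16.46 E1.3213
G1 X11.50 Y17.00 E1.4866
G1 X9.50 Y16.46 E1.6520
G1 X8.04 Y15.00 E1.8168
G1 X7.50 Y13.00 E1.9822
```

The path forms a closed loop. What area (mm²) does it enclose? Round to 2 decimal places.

47.94 mm²

Apply the shoelace formula to the sequence of (X, Y) vertices; enclosed area = 47.94 mm².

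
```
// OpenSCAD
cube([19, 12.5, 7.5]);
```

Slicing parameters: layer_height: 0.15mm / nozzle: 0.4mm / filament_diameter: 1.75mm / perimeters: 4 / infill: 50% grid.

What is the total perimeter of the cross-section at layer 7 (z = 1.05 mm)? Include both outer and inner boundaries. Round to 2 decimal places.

At z = 1.05 mm: the 19×12.5 cube contributes its full rectangle (perimeter 63.00 mm). Overall, the cross-section is a single solid region. Total boundary length (outer) = 63.00 mm.

63.00 mm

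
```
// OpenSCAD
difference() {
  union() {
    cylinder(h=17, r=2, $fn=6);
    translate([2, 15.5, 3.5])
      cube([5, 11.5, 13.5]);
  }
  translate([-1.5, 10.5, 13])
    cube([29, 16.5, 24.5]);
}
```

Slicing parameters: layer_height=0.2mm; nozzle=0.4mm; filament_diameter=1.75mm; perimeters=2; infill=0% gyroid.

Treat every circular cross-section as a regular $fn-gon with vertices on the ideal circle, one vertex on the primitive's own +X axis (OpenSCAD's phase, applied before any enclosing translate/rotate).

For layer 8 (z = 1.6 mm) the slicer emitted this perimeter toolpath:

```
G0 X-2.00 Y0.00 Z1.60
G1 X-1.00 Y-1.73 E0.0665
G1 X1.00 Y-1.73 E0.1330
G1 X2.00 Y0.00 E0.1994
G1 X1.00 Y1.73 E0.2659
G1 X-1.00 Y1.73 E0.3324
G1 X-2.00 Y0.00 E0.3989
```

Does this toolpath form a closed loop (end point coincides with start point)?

yes

Start point (G0): (-2.00, 0.00). End point (last G1): the path returns to the start — closed.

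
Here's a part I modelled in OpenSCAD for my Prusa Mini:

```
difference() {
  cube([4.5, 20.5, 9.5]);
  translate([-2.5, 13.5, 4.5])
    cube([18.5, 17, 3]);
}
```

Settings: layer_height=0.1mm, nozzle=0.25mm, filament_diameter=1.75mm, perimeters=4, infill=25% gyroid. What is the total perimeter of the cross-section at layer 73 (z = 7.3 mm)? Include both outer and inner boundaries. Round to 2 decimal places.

At z = 7.3 mm: the cube (footprint 4.5×20.5) is included at this height (perimeter 50.00 mm); the cube at (-2.5, 13.5) is present — its section is the full 18.5×17 rectangle (perimeter 71.00 mm); After the difference (first − rest): starting from the 4.5×20.5 cube, the 18.5×17 cube at (-2.5, 13.5) partially overlaps it — only the 31.50 mm² overlap (of its 314.50 mm²) is removed, clipping the outline — boundary = 36.00 mm. Overall, the cross-section is a single solid region. Total boundary length (outer) = 36.00 mm.

36.00 mm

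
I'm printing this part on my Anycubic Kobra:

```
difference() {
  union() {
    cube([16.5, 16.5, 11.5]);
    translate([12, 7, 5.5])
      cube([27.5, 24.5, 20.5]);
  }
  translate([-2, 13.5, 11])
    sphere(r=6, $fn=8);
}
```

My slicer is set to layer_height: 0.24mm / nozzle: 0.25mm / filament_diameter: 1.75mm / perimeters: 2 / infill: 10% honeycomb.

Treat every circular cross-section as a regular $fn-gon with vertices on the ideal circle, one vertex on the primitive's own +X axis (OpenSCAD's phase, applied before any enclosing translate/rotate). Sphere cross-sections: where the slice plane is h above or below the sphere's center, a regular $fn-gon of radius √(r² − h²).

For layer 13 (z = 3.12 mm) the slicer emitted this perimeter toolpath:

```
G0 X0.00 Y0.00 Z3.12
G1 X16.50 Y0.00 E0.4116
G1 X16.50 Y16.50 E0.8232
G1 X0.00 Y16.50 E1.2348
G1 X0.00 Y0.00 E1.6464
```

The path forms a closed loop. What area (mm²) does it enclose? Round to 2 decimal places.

Apply the shoelace formula to the sequence of (X, Y) vertices; enclosed area = 272.25 mm².

272.25 mm²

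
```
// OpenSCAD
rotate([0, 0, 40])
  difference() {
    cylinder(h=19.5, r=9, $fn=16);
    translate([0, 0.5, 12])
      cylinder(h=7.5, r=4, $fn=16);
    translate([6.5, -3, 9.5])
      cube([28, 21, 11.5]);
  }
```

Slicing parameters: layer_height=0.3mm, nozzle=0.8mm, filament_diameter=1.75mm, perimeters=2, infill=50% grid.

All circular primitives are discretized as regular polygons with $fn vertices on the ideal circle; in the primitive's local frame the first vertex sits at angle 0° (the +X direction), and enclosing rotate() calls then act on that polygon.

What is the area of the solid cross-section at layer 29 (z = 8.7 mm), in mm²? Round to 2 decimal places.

247.98 mm²

At z = 8.7 mm: the cylinder: section is a regular 16-gon, circumradius r=9 (area = (16/2)·9.000²·sin(360°/16) = 247.98 mm²); the cylinder at (0, 0.5) does not reach this height (z outside [12, 19.5]); the cube at (6.5, -3) does not reach this height (z outside [9.5, 21]); After the difference (first − rest): none of the subtracted shapes is present at this height, so the r=9 cylinder is unchanged — area = 247.98 mm²; (whole slice rotated 40° about Z — lengths, areas and connectivity unchanged). Overall, the cross-section is a single solid region. Net area = 247.98 mm².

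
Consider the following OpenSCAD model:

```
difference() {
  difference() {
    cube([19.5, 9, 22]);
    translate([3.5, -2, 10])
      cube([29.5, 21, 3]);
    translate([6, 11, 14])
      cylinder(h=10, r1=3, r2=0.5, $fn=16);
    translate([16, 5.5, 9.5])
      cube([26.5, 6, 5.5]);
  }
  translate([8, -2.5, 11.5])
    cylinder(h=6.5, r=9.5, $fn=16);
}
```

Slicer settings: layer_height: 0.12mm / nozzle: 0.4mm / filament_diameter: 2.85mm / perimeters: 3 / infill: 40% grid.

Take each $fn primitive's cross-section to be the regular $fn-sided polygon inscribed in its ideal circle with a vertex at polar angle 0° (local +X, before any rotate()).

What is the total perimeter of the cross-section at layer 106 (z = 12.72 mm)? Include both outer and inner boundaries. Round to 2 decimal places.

At z = 12.72 mm: the cube (footprint 19.5×9) is included at this height (perimeter 57.00 mm); the cube at (3.5, -2) (footprint 29.5×21) is included at this height (perimeter 101.00 mm); the cone at (6, 11) is not intersected at this z (z outside [14, 24]); the cube at (16, 5.5) is present — its section is the full 26.5×6 rectangle (perimeter 65.00 mm); Subtracting the remaining from the first: starting from the 19.5×9 cube, the 29.5×21 cube at (3.5, -2) partially overlaps it — only the 144.00 mm² overlap (of its 619.50 mm²) is removed, clipping the outline; the 26.5×6 cube at (16, 5.5) misses the remaining region (no effect) — boundary = 25.00 mm; the r=9.5 cylinder at (8, -2.5) gives a regular 16-gon of circumradius 9.5 (constant along its height) (perimeter = 2·16·9.500·sin(180°/16) = 59.31 mm); Subtracting the remaining from the first: starting from the result so far, the r=9.5 cylinder at (8, -2.5) partially overlaps it — only the 15.17 mm² overlap (of its 276.30 mm²) is removed, clipping the outline — boundary = 18.48 mm. Overall, the cross-section is a single solid region. Total boundary length (outer) = 18.48 mm.

18.48 mm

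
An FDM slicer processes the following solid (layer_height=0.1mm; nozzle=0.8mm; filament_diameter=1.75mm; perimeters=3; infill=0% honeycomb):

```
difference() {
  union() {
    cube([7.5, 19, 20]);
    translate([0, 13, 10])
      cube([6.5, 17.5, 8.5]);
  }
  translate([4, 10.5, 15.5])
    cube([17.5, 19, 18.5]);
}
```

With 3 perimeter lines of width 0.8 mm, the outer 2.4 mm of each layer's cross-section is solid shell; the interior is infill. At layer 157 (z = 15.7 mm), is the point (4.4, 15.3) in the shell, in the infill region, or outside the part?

At z = 15.7 mm: the cube is present — its section is the full 7.5×19 rectangle; the cube at (0, 13) (footprint 6.5×17.5) is included at this height; Combining (union): the regions partially overlap (shared area 39.00 mm²), so overlapping operands fuse into one piece — 1 connected region; the 17.5×19 cube at (4, 10.5) contributes its full rectangle; Subtracting the remaining from the first: starting from the result so far, the 17.5×19 cube at (4, 10.5) partially overlaps it — only the 56.00 mm² overlap (of its 332.50 mm²) is removed, clipping the outline — 1 connected region. Overall, the cross-section is a single solid region. The nearest boundary edge runs (4.00, 29.50)→(4.00, 10.50); distance from the point to it = 0.40 mm. The point is not inside any of the regions above, so it lies outside the cross-section (0.40 mm from the nearest boundary).

outside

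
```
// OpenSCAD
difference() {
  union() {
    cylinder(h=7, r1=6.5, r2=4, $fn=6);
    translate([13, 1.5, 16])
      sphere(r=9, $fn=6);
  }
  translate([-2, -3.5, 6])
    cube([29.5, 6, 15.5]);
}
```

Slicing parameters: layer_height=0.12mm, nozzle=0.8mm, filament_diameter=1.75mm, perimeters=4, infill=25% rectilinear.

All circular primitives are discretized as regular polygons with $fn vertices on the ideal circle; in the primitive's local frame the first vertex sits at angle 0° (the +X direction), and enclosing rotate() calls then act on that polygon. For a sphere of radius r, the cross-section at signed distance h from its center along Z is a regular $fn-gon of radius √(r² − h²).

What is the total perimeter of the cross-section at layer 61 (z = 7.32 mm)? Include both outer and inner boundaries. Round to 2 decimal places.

8.43 mm

At z = 7.32 mm: the cone does not reach this height (z outside [0, 7]); the r=9 sphere at (13, 1.5) slices to a regular 6-gon of circumradius 2.379 (√(r²−h²) with h=8.68 from center) (perimeter = 2·6·2.379·sin(180°/6) = 14.27 mm); Merging all regions: only the r=9 sphere at (13, 1.5) is present, so the union is just that shape — boundary = 14.27 mm; the 29.5×6 cube at (-2, -3.5) contributes its full rectangle (perimeter 71.00 mm); Taking the first minus the rest: starting from that combined region, the 29.5×6 cube at (-2, -3.5) partially overlaps it — only the 11.53 mm² overlap (of its 177.00 mm²) is removed, clipping the outline — boundary = 8.43 mm. Overall, the cross-section is a single solid region. Total boundary length (outer) = 8.43 mm.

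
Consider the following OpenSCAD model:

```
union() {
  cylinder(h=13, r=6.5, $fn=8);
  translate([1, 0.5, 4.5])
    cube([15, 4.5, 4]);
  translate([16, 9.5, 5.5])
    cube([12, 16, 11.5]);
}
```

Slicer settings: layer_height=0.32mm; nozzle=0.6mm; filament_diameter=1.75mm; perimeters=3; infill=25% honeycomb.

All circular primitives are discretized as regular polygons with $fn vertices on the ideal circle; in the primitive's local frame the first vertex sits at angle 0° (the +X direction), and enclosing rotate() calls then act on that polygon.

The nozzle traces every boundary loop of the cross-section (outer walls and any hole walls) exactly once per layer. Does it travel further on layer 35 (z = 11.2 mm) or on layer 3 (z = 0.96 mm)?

layer 35 (z = 11.2 mm)

Layer 35 (z = 11.2): the cylinder: section is a regular 8-gon, circumradius r=6.5 (perimeter = 2·8·6.500·sin(180°/8) = 39.80 mm); the cube at (1, 0.5) is absent (z outside [4.5, 8.5]); the cube at (16, 9.5) is present — its section is the full 12×16 rectangle (perimeter 56.00 mm); Merging all regions: the 2 present regions are separate (no shared area or edge), so areas and boundary lengths simply add and each stays a separate island — boundary = 95.80 mm. So its perimeter = 95.80 mm. Layer 3 (z = 0.96): the cylinder: section is a regular 8-gon, circumradius r=6.5 (perimeter = 2·8·6.500·sin(180°/8) = 39.80 mm); the cube at (1, 0.5) is absent (z outside [4.5, 8.5]); the cube at (16, 9.5) does not reach this height (z outside [5.5, 17]); Combining (union): only the r=6.5 cylinder is present, so the union is just that shape — boundary = 39.80 mm. So its perimeter = 39.80 mm. Layer 35 is larger (95.80 vs 39.80 mm).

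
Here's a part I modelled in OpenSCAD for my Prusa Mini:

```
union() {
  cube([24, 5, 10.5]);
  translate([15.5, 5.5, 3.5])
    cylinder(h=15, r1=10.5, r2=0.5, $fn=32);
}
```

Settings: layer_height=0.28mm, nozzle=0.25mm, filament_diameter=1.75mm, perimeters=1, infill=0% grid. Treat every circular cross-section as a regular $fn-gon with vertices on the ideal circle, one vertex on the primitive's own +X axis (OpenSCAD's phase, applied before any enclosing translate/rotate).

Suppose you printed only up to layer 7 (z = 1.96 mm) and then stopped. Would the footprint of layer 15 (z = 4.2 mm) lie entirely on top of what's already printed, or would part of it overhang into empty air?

part overhangs

Compare the two slices. At z = 1.96: the cube (footprint 24×5) is included at this height (area 120.00 mm²); the cone at (15.5, 5.5) is not intersected at this z (z outside [3.5, 18.5]); Combining (union): only the 24×5 cube is present, so the union is just that shape — area = 120.00 mm². At z = 4.2: the cube (footprint 24×5) is included at this height (area 120.00 mm²); the cone at (15.5, 5.5) contributes a regular 32-gon of circumradius 10.033 (interpolated between r1=10.5 and r2=0.5 at t=0.047) (area = (32/2)·10.033²·sin(360°/32) = 314.23 mm²); Merging all regions: the regions partially overlap — summed areas 434.23 mm² minus the doubly-counted overlap 89.57 mm² gives 344.66 mm² — area = 344.66 mm². Checking containment: at z = 4.2 the cross-section extends beyond the z = 1.96 cross-section by about 224.66 mm².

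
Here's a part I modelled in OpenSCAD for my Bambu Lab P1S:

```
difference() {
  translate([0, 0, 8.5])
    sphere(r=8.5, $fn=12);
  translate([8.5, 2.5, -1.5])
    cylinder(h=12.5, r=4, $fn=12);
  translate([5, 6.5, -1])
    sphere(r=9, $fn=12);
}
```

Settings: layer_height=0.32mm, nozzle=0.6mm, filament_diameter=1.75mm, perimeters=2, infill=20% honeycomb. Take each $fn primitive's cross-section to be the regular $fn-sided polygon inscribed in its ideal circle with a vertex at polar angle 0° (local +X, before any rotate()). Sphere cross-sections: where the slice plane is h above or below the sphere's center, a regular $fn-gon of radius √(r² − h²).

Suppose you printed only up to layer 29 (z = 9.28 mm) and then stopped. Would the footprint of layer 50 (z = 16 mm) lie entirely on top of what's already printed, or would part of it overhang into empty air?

entirely on top

Compare the two slices. At z = 9.28: the r=8.5 sphere slices to a regular 12-gon of circumradius 8.464 (√(r²−h²) with h=0.78 from center) (area = (12/2)·8.464²·sin(360°/12) = 214.92 mm²); the r=4 cylinder at (8.5, 2.5) gives a regular 12-gon of circumradius 4 (constant along its height) (area = (12/2)·4.000²·sin(360°/12) = 48.00 mm²); the sphere at (5, 6.5) is not intersected at this z (|z−center|=10.280 > r=9); Subtracting the remaining from the first: starting from the r=8.5 sphere (214.92 mm²), the r=4 cylinder at (8.5, 2.5) partially overlaps it — only the 17.26 mm² overlap (of its 48.00 mm²) is removed, clipping the outline — area = 197.67 mm². At z = 16: the sphere: section is a regular 12-gon, circumradius = √(r²−h²) = √(8.5²−7.5²) = 4.000 (area = (12/2)·4.000²·sin(360°/12) = 48.00 mm²); the cylinder at (8.5, 2.5) does not reach this height (z outside [-1.5, 11]); the sphere at (5, 6.5) is absent (|z−center|=17.000 > r=9); Subtracting the remaining from the first: none of the subtracted shapes is present at this height, so the r=8.5 sphere is unchanged — area = 48.00 mm². Checking containment: the cross-section at z = 16 is a subset of the cross-section at z = 9.28.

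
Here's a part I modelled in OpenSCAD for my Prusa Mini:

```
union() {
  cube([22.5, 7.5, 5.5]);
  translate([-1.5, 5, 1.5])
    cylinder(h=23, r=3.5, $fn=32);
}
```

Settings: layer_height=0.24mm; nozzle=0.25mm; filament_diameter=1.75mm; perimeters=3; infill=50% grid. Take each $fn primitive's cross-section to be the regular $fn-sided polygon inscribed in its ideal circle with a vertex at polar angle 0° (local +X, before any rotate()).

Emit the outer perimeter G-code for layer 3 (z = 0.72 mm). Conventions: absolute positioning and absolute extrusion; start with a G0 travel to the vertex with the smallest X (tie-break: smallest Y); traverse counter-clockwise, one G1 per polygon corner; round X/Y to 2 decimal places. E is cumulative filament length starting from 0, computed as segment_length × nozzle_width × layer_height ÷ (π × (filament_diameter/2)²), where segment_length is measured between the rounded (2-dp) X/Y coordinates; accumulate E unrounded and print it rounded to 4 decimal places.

At z = 0.72 mm: the cube is present — its section is the full 22.5×7.5 rectangle; the cylinder at (-1.5, 5) is not intersected at this z (z outside [1.5, 24.5]); Combining (union): only the 22.5×7.5 cube is present, so the union is just that shape — 1 connected region. The outline is a single polygon with 4 vertices. Extrusion per mm of travel: 0.25 × 0.24 / (π × 0.875²) = 0.024945. Accumulating E over each segment gives final E = 1.4967.

G0 X0.00 Y0.00 Z0.72
G1 X22.50 Y0.00 E0.5613
G1 X22.50 Y7.50 E0.7484
G1 X0.00 Y7.50 E1.3096
G1 X0.00 Y0.00 E1.4967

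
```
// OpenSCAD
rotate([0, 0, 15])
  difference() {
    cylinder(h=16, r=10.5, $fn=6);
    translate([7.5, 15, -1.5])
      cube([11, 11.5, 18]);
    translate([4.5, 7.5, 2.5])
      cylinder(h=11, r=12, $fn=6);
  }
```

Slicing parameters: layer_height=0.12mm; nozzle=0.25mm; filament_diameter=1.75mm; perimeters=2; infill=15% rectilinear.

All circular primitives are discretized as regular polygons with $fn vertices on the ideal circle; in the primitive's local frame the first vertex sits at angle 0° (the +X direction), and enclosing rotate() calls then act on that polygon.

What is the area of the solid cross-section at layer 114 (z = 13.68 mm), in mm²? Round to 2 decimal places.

At z = 13.68 mm: the cylinder: section is a regular 6-gon, circumradius r=10.5 (area = (6/2)·10.500²·sin(360°/6) = 286.44 mm²); the cube at (7.5, 15) is present — its section is the full 11×11.5 rectangle (area 126.50 mm²); the cylinder at (4.5, 7.5) is not intersected at this z (z outside [2.5, 13.5]); After the difference (first − rest): starting from the r=10.5 cylinder (286.44 mm²), the 11×11.5 cube at (7.5, 15) misses the remaining region (no effect) — area = 286.44 mm²; (whole slice rotated 15° about Z — lengths, areas and connectivity unchanged). Overall, the cross-section is a single solid region. Net area = 286.44 mm².

286.44 mm²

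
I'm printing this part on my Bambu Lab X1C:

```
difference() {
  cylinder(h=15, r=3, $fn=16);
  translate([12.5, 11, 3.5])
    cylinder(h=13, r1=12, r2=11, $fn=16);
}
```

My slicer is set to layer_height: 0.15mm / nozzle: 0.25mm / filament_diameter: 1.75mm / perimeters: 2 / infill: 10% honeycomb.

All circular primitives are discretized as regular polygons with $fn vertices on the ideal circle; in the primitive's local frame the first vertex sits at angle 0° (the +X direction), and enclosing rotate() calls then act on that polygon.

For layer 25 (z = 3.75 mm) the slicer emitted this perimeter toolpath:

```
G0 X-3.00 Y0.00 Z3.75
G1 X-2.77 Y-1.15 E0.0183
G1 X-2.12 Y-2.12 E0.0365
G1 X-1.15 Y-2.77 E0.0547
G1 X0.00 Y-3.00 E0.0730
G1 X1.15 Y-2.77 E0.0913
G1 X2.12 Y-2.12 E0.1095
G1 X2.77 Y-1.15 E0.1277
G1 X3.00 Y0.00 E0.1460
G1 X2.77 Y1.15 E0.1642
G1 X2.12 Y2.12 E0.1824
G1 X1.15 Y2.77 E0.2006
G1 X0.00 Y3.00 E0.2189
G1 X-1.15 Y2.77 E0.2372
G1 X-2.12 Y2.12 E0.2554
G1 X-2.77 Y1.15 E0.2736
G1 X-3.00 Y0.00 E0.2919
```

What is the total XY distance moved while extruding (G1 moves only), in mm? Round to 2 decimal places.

18.72 mm

Sum the Euclidean lengths of each G1 segment: total = 18.72 mm.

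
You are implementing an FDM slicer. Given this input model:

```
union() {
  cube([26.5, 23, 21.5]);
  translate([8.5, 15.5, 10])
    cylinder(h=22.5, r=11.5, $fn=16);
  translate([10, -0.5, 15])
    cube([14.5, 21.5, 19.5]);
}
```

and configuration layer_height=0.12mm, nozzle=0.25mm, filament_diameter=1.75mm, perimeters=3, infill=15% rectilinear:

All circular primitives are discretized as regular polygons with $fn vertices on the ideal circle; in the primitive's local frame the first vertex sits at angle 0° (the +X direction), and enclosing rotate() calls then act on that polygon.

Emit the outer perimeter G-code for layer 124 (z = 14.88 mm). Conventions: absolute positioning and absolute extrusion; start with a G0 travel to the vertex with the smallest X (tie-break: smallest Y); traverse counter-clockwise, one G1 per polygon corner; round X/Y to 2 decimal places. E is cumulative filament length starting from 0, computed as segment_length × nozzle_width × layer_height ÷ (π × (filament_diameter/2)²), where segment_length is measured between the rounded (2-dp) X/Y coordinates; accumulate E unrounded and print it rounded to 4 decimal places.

G0 X-3.00 Y15.50 Z14.88
G1 X-2.12 Y11.10 E0.0560
G1 X0.00 Y7.92 E0.1036
G1 X0.00 Y0.00 E0.2024
G1 X26.50 Y0.00 E0.5329
G1 X26.50 Y23.00 E0.8198
G1 X17.05 Y23.00 E0.9377
G1 X16.63 Y23.63 E0.9471
G1 X12.90 Y26.12 E1.0031
G1 X8.50 Y27.00 E1.0590
G1 X4.10 Y26.12 E1.1150
G1 X0.37 Y23.63 E1.1709
G1 X-2.12 Y19.90 E1.2269
G1 X-3.00 Y15.50 E1.2828

At z = 14.88 mm: the cube is present — its section is the full 26.5×23 rectangle; the r=11.5 cylinder at (8.5, 15.5) contributes a regular 16-gon of circumradius 11.5; the cube at (10, -0.5) is not intersected at this z (z outside [15, 34.5]); Taking the union: the regions partially overlap (shared area 329.94 mm²), so overlapping operands fuse into one piece — 1 connected region. The outline is a single polygon with 13 vertices. Extrusion per mm of travel: 0.25 × 0.12 / (π × 0.875²) = 0.012473. Accumulating E over each segment gives final E = 1.2828.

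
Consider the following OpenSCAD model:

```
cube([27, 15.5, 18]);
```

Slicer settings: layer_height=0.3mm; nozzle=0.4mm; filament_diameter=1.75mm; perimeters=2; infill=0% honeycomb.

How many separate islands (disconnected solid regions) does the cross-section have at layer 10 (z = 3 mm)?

At z = 3 mm: the cube (footprint 27×15.5) is included at this height. Overall, the cross-section is a single solid region. Island count = 1.

1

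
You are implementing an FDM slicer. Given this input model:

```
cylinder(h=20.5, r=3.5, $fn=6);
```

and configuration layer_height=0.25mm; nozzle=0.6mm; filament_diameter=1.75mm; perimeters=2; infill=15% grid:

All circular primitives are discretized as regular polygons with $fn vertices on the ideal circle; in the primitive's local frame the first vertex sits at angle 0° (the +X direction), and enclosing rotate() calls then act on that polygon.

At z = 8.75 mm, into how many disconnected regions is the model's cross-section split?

1

At z = 8.75 mm: the r=3.5 cylinder gives a regular 6-gon of circumradius 3.5 (constant along its height). The result has 1 disconnected region.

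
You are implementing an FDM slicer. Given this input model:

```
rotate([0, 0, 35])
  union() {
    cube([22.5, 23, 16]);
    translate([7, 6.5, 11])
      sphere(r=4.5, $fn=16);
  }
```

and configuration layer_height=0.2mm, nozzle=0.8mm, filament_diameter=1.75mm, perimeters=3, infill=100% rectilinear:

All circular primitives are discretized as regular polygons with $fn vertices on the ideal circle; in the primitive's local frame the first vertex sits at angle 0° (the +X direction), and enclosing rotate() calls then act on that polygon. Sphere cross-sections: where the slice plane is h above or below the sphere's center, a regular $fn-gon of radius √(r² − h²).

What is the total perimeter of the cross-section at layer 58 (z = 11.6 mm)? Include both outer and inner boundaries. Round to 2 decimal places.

At z = 11.6 mm: the cube is present — its section is the full 22.5×23 rectangle (perimeter 91.00 mm); the r=4.5 sphere at (7, 6.5) contributes a regular 16-gon of circumradius √(4.5²−0.6²) = 4.460 (perimeter = 2·16·4.460·sin(180°/16) = 27.84 mm); Combining (union): the r=4.5 sphere at (7, 6.5) lies entirely inside the 22.5×23 cube, so the union is just the 22.5×23 cube — boundary = 91.00 mm; (whole slice rotated 35° about Z — lengths, areas and connectivity unchanged). Overall, the cross-section is a single solid region. Total boundary length (outer) = 91.00 mm.

91.00 mm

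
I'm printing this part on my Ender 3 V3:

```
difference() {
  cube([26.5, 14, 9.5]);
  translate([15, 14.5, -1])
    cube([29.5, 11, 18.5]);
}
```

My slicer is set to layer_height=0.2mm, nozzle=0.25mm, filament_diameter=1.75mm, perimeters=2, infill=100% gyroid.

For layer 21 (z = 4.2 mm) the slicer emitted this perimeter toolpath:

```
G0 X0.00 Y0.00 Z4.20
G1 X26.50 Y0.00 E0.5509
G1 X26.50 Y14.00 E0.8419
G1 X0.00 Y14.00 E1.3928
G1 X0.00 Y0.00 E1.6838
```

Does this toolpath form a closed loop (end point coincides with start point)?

yes

Start point (G0): (0.00, 0.00). End point (last G1): the path returns to the start — closed.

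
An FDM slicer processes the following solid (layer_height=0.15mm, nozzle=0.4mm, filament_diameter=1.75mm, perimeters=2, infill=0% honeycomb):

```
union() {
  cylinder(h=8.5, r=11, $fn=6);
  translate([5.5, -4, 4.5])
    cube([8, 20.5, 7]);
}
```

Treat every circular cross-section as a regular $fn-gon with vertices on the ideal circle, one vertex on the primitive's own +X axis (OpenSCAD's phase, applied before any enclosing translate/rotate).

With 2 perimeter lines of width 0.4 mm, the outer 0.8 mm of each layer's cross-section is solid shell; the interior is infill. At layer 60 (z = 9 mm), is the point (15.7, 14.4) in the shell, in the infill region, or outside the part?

outside

At z = 9 mm: the cylinder is not intersected at this z (z outside [0, 8.5]); the cube at (5.5, -4) (footprint 8×20.5) is included at this height; Merging all regions: only the 8×20.5 cube at (5.5, -4) is present, so the union is just that shape — 1 connected region. Overall, the cross-section is a single solid region. The nearest boundary edge runs (13.50, -4.00)→(13.50, 16.50); distance from the point to it = 2.20 mm. The point is not inside any of the regions above, so it lies outside the cross-section (2.20 mm from the nearest boundary).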